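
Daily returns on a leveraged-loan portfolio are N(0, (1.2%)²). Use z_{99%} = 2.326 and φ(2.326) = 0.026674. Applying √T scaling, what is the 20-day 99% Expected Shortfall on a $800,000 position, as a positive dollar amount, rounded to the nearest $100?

σ_{20d} = 1.2% × √20 = 5.367%.
ES multiplier = φ(z)/(1−α) = 0.026674/0.01 = 2.667.
ES = 5.367% × 2.667 = 14.314%; on $800,000: $114,512.

$114,500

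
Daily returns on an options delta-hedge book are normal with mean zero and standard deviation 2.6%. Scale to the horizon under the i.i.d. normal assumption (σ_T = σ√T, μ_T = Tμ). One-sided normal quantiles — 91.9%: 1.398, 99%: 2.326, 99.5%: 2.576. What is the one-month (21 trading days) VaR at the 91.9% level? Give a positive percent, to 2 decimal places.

16.66%

σ_{21d} = 2.6% × √21 = 11.915%.
VaR = 1.398 × 11.915% = 16.657%.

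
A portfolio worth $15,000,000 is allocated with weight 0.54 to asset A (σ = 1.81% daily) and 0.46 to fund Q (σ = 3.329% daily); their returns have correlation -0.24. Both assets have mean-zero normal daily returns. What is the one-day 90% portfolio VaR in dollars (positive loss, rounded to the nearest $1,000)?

σ_p² = 0.54²·1.81² + 0.46²·3.329² + 2·-0.24·0.54·0.46·1.81·3.329 = 2.5819 (%²).
σ_p = √2.5819 = 1.607%.
At 90%, z = 1.282.
VaR = 1.282 × 1.607% = 2.060%; on $15,000,000 that is $309,000.

$309,000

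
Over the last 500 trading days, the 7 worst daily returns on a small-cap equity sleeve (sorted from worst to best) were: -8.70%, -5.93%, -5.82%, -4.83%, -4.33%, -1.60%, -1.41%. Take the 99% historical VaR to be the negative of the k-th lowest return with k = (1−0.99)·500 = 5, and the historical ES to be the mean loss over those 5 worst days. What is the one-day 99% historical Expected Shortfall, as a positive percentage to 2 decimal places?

5.92%

The 5 worst returns sum to -29.61%.
ES = −(-29.61%) / 5 = 5.922% ≈ 5.92%.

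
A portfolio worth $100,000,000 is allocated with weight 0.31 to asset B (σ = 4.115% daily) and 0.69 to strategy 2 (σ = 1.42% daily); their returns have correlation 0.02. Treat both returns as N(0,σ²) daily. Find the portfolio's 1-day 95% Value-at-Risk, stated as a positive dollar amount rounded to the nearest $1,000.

σ_p² = 0.31²·4.115² + 0.69²·1.42² + 2·0.02·0.31·0.69·4.115·1.42 = 2.6373 (%²).
σ_p = √2.6373 = 1.624%.
At 95%, z = 1.645.
VaR = 1.645 × 1.624% = 2.671%; on $100,000,000 that is $2,671,000.

$2,671,000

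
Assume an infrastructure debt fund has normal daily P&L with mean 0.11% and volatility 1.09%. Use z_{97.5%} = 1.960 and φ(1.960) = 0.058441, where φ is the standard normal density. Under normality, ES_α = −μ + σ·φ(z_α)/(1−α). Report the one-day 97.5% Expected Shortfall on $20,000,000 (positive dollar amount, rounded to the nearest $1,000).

Tail multiplier: φ(z)/(1−α) = 0.058441 / 0.025 = 2.338.
ES = −(0.11%) + 1.09% × 2.338 = 2.438%.
On $20,000,000: 0.02438 × $20,000,000 = $487,600.

$488,000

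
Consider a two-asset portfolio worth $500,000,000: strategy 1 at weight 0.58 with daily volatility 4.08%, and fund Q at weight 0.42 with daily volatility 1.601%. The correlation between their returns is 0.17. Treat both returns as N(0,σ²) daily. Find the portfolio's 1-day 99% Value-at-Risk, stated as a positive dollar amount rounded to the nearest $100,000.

$29,900,000

σ_p² = 0.58²·4.08² + 0.42²·1.601² + 2·0.17·0.58·0.42·4.08·1.601 = 6.5930 (%²).
σ_p = √6.5930 = 2.568%.
At 99%, z = 2.326.
VaR = 2.326 × 2.568% = 5.973%; on $500,000,000 that is $29,865,000.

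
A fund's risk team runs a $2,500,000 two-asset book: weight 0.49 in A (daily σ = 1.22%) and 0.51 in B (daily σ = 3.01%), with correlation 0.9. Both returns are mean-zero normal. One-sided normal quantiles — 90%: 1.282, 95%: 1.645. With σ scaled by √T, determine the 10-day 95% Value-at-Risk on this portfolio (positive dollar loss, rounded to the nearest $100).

σ_p = √(0.49²·1.22² + 0.51²·3.01² + 2·0.9·0.49·0.51·1.22·3.01) = 2.089%.
σ_{10d} = 2.089% × √10 = 6.606%.
VaR = 1.645 × 6.606% = 10.867%; on $2,500,000 that is $271,675.

$271,700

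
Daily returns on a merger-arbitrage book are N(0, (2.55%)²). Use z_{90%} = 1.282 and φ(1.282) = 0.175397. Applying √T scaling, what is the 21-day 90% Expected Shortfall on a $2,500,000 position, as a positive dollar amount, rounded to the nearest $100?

$512,400

σ_{21d} = 2.55% × √21 = 11.686%.
ES multiplier = φ(z)/(1−α) = 0.175397/0.1 = 1.754.
ES = 11.686% × 1.754 = 20.497%; on $2,500,000: $512,425.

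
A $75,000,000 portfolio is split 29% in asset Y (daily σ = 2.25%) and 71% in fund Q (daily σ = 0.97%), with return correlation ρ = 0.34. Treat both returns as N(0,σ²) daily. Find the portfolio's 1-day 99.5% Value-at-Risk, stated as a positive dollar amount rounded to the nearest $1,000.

$2,121,000

σ_p² = 0.29²·2.25² + 0.71²·0.97² + 2·0.34·0.29·0.71·2.25·0.97 = 1.2056 (%²).
σ_p = √1.2056 = 1.098%.
At 99.5%, z = 2.576.
VaR = 2.576 × 1.098% = 2.828%; on $75,000,000 that is $2,121,000.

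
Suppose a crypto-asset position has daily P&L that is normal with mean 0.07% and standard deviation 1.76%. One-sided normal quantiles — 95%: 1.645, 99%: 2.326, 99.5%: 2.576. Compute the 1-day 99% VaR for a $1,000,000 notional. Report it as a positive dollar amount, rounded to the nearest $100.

$40,200

VaR = −μ + z·σ = −(0.07%) + 2.326 × 1.76% = 4.024%.
On $1,000,000: 0.04024 × $1,000,000 = $40,240.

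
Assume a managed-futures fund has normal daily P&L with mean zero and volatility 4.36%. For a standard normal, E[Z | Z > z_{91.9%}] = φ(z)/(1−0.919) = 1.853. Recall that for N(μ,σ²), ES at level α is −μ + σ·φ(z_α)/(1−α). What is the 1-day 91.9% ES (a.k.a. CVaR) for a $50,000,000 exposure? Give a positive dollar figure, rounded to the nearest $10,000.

ES = 4.36% × 1.853 = 8.079%.
On $50,000,000: 0.08079 × $50,000,000 = $4,039,500.

$4,040,000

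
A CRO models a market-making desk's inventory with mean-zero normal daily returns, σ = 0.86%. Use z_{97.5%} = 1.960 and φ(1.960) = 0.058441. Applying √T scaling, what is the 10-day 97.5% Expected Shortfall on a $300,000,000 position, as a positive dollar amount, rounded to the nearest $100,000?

$19,100,000

σ_{10d} = 0.86% × √10 = 2.720%.
ES multiplier = φ(z)/(1−α) = 0.058441/0.025 = 2.338.
ES = 2.720% × 2.338 = 6.359%; on $300,000,000: $19,077,000.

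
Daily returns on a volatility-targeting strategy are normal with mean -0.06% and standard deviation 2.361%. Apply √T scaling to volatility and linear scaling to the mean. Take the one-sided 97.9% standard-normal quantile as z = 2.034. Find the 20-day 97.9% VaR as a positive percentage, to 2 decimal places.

22.68%

σ_{20d} = 2.361% × √20 = 10.559%; μ_{20d} = 20 × -0.06% = -1.200%.
VaR = −(-1.200%) + 2.034 × 10.559% = 22.677%.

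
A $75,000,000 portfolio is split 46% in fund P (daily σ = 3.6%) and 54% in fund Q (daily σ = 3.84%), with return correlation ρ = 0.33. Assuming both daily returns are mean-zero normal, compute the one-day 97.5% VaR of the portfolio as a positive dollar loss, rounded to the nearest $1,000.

$4,485,000

σ_p² = 0.46²·3.6² + 0.54²·3.84² + 2·0.33·0.46·0.54·3.6·3.84 = 9.3085 (%²).
σ_p = √9.3085 = 3.051%.
At 97.5%, z = 1.960.
VaR = 1.960 × 3.051% = 5.980%; on $75,000,000 that is $4,485,000.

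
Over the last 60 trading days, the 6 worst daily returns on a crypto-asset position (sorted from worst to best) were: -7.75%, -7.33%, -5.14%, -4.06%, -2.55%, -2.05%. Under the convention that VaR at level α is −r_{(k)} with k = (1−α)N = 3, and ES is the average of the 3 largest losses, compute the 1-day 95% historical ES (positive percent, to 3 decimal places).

6.740%

The 3 worst returns sum to -20.22%.
ES = −(-20.22%) / 3 = 6.74% ≈ 6.740%.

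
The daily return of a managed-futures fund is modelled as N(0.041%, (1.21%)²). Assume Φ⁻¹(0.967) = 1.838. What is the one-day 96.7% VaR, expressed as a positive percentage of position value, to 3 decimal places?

VaR = −μ + z·σ = −(0.041%) + 1.838 × 1.21% = 2.183%.

2.183%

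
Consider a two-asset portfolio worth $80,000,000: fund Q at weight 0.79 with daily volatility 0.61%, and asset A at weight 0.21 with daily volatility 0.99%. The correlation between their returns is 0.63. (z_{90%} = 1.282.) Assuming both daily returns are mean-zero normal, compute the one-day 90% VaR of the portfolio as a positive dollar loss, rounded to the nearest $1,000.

$650,000

σ_p² = 0.79²·0.61² + 0.21²·0.99² + 2·0.63·0.79·0.21·0.61·0.99 = 0.4017 (%²).
σ_p = √0.4017 = 0.634%.
VaR = 1.282 × 0.634% = 0.813%; on $80,000,000 that is $650,400.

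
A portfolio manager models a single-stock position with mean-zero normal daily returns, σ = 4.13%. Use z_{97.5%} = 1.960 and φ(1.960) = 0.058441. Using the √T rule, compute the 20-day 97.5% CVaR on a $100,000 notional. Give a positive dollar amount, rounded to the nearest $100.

$43,200

σ_{20d} = 4.13% × √20 = 18.470%.
ES multiplier = φ(z)/(1−α) = 0.058441/0.025 = 2.338.
ES = 18.470% × 2.338 = 43.183%; on $100,000: $43,183.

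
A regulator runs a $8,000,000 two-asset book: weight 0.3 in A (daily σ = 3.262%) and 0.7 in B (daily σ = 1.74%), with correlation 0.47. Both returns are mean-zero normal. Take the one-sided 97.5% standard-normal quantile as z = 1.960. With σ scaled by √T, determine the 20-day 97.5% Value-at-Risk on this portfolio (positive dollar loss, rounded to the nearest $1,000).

σ_p = √(0.3²·3.262² + 0.7²·1.74² + 2·0.47·0.3·0.7·3.262·1.74) = 1.887%.
σ_{20d} = 1.887% × √20 = 8.439%.
VaR = 1.960 × 8.439% = 16.540%; on $8,000,000 that is $1,323,200.

$1,323,000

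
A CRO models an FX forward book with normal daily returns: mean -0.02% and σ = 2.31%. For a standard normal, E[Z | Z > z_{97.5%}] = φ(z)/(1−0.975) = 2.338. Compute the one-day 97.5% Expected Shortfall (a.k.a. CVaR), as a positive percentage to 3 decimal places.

ES = −(-0.02%) + 2.31% × 2.338 = 5.421%.

5.421%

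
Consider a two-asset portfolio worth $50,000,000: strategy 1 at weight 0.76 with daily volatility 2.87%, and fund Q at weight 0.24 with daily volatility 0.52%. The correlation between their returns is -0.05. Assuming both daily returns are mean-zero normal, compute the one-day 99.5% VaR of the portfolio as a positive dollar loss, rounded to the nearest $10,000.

σ_p² = 0.76²·2.87² + 0.24²·0.52² + 2·-0.05·0.76·0.24·2.87·0.52 = 4.7460 (%²).
σ_p = √4.7460 = 2.179%.
At 99.5%, z = 2.576.
VaR = 2.576 × 2.179% = 5.613%; on $50,000,000 that is $2,806,500.

$2,810,000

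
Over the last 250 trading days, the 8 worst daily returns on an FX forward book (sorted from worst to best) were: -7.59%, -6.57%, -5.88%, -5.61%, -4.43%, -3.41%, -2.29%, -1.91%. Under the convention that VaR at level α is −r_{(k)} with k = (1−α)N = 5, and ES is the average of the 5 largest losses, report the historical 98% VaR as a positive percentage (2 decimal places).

k = 5; the 5th lowest return is -4.43%, so VaR = 4.43%.

4.43%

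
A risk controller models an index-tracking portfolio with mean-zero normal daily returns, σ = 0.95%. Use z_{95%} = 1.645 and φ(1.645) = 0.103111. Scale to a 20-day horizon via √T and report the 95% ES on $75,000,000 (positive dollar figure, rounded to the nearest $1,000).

σ_{20d} = 0.95% × √20 = 4.249%.
ES multiplier = φ(z)/(1−α) = 0.103111/0.05 = 2.062.
ES = 4.249% × 2.062 = 8.761%; on $75,000,000: $6,570,750.

$6,571,000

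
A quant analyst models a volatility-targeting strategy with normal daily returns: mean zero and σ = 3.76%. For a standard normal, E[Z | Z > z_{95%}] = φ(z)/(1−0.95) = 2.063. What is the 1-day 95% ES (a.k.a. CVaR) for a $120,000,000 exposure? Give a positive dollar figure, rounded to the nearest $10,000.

$9,310,000

ES = 3.76% × 2.063 = 7.757%.
On $120,000,000: 0.07757 × $120,000,000 = $9,308,400.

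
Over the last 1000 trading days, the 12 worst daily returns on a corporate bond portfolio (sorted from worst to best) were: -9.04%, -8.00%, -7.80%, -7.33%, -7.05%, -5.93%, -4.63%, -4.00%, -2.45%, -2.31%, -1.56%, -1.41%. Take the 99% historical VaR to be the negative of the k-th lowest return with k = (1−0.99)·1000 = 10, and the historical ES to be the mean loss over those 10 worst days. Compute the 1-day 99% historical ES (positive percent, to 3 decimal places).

The 10 worst returns sum to -58.54%.
ES = −(-58.54%) / 10 = 5.854%.

5.854%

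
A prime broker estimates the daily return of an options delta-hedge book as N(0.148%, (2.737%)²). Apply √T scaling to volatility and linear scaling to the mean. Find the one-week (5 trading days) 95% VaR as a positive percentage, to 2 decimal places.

9.33%

At 95%, z = 1.645.
σ_{5d} = 2.737% × √5 = 6.120%; μ_{5d} = 5 × 0.148% = 0.740%.
VaR = −(0.740%) + 1.645 × 6.120% = 9.327%.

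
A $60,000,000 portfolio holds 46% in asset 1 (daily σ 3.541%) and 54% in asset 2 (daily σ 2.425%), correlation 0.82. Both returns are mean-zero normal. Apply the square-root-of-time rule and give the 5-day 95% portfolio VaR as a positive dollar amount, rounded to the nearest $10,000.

$6,190,000

σ_p = √(0.46²·3.541² + 0.54²·2.425² + 2·0.82·0.46·0.54·3.541·2.425) = 2.805%.
σ_{5d} = 2.805% × √5 = 6.272%.
z(95%) = 1.645.
VaR = 1.645 × 6.272% = 10.317%; on $60,000,000 that is $6,190,200.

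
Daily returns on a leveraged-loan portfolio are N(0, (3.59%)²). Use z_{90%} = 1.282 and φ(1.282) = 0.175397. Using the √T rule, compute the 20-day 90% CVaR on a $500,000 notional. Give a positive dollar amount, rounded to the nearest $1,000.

$141,000

σ_{20d} = 3.59% × √20 = 16.055%.
ES multiplier = φ(z)/(1−α) = 0.175397/0.1 = 1.754.
ES = 16.055% × 1.754 = 28.160%; on $500,000: $140,800.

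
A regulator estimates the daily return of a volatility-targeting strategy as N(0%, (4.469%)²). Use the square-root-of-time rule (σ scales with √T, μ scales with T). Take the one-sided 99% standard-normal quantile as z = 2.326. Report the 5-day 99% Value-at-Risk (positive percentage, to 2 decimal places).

σ_{5d} = 4.469% × √5 = 9.993%.
VaR = 2.326 × 9.993% = 23.244%.

23.24%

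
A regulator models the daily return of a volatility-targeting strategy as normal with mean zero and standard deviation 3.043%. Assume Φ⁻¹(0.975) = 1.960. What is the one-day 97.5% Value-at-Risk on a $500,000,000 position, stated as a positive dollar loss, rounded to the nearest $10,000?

$29,820,000

VaR = z·σ = 1.960 × 3.043% = 5.964%.
On $500,000,000: 0.05964 × $500,000,000 = $29,820,000.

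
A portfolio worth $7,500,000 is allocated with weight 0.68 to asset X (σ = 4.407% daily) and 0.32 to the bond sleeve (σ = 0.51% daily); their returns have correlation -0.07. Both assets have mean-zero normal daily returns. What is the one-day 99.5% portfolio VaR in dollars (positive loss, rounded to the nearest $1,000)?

$578,000

σ_p² = 0.68²·4.407² + 0.32²·0.51² + 2·-0.07·0.68·0.32·4.407·0.51 = 8.9387 (%²).
σ_p = √8.9387 = 2.990%.
At 99.5%, z = 2.576.
VaR = 2.576 × 2.990% = 7.702%; on $7,500,000 that is $577,650.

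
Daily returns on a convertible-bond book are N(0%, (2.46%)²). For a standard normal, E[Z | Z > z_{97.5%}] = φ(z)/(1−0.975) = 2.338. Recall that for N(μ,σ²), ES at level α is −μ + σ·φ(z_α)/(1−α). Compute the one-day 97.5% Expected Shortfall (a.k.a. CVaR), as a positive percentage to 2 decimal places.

5.75%

ES = 2.46% × 2.338 = 5.751%.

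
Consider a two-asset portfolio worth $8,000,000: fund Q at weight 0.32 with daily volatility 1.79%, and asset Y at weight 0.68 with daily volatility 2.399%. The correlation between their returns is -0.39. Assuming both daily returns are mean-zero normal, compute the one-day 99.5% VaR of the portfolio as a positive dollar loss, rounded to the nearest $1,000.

$310,000

σ_p² = 0.32²·1.79² + 0.68²·2.399² + 2·-0.39·0.32·0.68·1.79·2.399 = 2.2605 (%²).
σ_p = √2.2605 = 1.503%.
At 99.5%, z = 2.576.
VaR = 2.576 × 1.503% = 3.872%; on $8,000,000 that is $309,760.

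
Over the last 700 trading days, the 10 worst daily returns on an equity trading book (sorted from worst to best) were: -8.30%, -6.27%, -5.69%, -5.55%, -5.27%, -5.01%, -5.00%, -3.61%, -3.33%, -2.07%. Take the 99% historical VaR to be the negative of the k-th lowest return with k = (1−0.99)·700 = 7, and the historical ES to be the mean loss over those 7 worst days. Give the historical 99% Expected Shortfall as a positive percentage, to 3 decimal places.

The 7 worst returns sum to -41.09%.
ES = −(-41.09%) / 7 = 5.87% ≈ 5.870%.

5.870%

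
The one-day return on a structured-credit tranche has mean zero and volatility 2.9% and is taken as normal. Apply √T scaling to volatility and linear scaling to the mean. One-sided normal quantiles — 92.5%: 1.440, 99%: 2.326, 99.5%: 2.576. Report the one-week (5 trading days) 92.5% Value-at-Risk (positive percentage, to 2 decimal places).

9.34%

σ_{5d} = 2.9% × √5 = 6.485%.
VaR = 1.440 × 6.485% = 9.338%.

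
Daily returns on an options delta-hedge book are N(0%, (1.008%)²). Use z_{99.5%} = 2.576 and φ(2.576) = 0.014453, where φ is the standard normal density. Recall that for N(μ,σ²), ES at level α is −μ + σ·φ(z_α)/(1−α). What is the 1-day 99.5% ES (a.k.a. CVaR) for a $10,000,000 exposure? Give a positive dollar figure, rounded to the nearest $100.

Tail multiplier: φ(z)/(1−α) = 0.014453 / 0.005 = 2.891.
ES = 1.008% × 2.891 = 2.914%.
On $10,000,000: 0.02914 × $10,000,000 = $291,400.

$291,400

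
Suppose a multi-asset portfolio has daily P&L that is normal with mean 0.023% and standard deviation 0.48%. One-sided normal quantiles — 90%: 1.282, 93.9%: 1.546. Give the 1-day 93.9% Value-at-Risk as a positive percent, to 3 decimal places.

0.719%

VaR = −μ + z·σ = −(0.023%) + 1.546 × 0.48% = 0.719%.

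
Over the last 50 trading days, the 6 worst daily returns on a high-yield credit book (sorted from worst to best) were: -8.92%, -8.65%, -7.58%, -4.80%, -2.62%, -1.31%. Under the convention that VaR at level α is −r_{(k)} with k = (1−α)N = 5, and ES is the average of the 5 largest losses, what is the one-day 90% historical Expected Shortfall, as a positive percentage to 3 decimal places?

The 5 worst returns sum to -32.57%.
ES = −(-32.57%) / 5 = 6.514%.

6.514%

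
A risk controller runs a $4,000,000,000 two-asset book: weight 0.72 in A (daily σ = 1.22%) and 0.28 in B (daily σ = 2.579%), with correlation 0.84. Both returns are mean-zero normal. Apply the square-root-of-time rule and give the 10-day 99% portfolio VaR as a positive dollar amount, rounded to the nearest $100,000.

$451,900,000

σ_p = √(0.72²·1.22² + 0.28²·2.579² + 2·0.84·0.72·0.28·1.22·2.579) = 1.536%.
σ_{10d} = 1.536% × √10 = 4.857%.
z(99%) = 2.326.
VaR = 2.326 × 4.857% = 11.297%; on $4,000,000,000 that is $451,880,000.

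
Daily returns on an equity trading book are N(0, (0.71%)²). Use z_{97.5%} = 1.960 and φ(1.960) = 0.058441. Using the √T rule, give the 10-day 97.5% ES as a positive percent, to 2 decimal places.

σ_{10d} = 0.71% × √10 = 2.245%.
ES multiplier = φ(z)/(1−α) = 0.058441/0.025 = 2.338.
ES = 2.245% × 2.338 = 5.249%.

5.25%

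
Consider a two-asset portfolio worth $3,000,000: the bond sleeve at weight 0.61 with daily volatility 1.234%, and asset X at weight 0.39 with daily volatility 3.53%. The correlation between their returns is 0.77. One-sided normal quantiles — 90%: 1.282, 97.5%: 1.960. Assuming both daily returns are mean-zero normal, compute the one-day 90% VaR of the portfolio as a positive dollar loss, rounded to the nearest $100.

$77,500

σ_p² = 0.61²·1.234² + 0.39²·3.53² + 2·0.77·0.61·0.39·1.234·3.53 = 4.0578 (%²).
σ_p = √4.0578 = 2.014%.
VaR = 1.282 × 2.014% = 2.582%; on $3,000,000 that is $77,460.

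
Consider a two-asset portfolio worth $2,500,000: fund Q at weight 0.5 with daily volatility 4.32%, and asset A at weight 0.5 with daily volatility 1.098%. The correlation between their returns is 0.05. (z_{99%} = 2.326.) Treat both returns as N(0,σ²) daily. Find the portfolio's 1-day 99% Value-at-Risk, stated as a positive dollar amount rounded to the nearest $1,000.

$131,000

σ_p² = 0.5²·4.32² + 0.5²·1.098² + 2·0.05·0.5·0.5·4.32·1.098 = 5.0856 (%²).
σ_p = √5.0856 = 2.255%.
VaR = 2.326 × 2.255% = 5.245%; on $2,500,000 that is $131,125.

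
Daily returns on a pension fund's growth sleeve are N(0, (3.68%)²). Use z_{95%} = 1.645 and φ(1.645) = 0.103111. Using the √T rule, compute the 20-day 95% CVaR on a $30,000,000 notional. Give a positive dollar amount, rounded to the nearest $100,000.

σ_{20d} = 3.68% × √20 = 16.457%.
ES multiplier = φ(z)/(1−α) = 0.103111/0.05 = 2.062.
ES = 16.457% × 2.062 = 33.934%; on $30,000,000: $10,180,200.

$10,200,000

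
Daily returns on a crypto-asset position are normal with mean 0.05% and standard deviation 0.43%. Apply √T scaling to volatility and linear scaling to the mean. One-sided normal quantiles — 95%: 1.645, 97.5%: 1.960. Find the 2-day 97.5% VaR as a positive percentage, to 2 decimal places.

1.09%

σ_{2d} = 0.43% × √2 = 0.608%; μ_{2d} = 2 × 0.05% = 0.100%.
VaR = −(0.100%) + 1.960 × 0.608% = 1.092%.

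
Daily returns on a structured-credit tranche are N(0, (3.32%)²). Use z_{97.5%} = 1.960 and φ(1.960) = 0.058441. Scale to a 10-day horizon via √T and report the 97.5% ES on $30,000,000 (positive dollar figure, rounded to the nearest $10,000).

σ_{10d} = 3.32% × √10 = 10.499%.
ES multiplier = φ(z)/(1−α) = 0.058441/0.025 = 2.338.
ES = 10.499% × 2.338 = 24.547%; on $30,000,000: $7,364,100.

$7,360,000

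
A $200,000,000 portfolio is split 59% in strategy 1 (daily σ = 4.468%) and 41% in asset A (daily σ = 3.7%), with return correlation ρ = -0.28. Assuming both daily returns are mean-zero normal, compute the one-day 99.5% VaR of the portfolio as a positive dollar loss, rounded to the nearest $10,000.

$13,640,000

σ_p² = 0.59²·4.468² + 0.41²·3.7² + 2·-0.28·0.59·0.41·4.468·3.7 = 7.0110 (%²).
σ_p = √7.0110 = 2.648%.
At 99.5%, z = 2.576.
VaR = 2.576 × 2.648% = 6.821%; on $200,000,000 that is $13,642,000.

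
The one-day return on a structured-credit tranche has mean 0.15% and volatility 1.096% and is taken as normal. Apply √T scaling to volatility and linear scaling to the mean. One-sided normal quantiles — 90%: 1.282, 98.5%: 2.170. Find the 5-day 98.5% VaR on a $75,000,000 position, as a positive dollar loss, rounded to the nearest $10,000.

$3,430,000

σ_{5d} = 1.096% × √5 = 2.451%; μ_{5d} = 5 × 0.15% = 0.750%.
VaR = −(0.750%) + 2.170 × 2.451% = 4.569%.
On $75,000,000: 0.04569 × $75,000,000 = $3,426,750.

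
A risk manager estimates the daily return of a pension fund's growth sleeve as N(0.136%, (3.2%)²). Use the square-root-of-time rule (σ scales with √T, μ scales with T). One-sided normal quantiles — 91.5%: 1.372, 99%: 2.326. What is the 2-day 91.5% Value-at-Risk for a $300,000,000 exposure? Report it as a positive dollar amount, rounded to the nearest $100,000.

σ_{2d} = 3.2% × √2 = 4.525%; μ_{2d} = 2 × 0.136% = 0.272%.
VaR = −(0.272%) + 1.372 × 4.525% = 5.936%.
On $300,000,000: 0.05936 × $300,000,000 = $17,808,000.

$17,800,000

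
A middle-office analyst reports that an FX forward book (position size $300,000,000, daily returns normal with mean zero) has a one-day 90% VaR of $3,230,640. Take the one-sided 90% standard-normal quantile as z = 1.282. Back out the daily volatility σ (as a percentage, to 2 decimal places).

VaR as a fraction: $3,230,640 / $300,000,000 = 1.077%.
σ = VaR / z = 1.077% / 1.282 = 0.840%.

0.84%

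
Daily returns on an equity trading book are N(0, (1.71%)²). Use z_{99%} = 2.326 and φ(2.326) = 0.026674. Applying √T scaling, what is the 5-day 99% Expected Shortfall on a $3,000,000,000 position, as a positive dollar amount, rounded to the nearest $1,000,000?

σ_{5d} = 1.71% × √5 = 3.824%.
ES multiplier = φ(z)/(1−α) = 0.026674/0.01 = 2.667.
ES = 3.824% × 2.667 = 10.199%; on $3,000,000,000: $305,970,000.

$306,000,000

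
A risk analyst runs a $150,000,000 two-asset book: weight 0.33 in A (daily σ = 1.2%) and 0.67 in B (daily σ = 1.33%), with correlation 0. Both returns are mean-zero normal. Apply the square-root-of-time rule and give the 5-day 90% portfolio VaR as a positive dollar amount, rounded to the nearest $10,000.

$4,190,000

σ_p = √(0.33²·1.2² + 0.67²·1.33² + 2·0·0.33·0.67·1.2·1.33) = 0.975%.
σ_{5d} = 0.975% × √5 = 2.180%.
z(90%) = 1.282.
VaR = 1.282 × 2.180% = 2.795%; on $150,000,000 that is $4,192,500.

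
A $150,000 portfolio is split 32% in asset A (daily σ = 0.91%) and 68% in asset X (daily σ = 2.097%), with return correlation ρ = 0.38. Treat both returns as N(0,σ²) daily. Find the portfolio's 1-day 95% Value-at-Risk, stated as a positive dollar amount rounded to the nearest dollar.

σ_p² = 0.32²·0.91² + 0.68²·2.097² + 2·0.38·0.32·0.68·0.91·2.097 = 2.4337 (%²).
σ_p = √2.4337 = 1.560%.
At 95%, z = 1.645.
VaR = 1.645 × 1.560% = 2.566%; on $150,000 that is $3,849.

$3,849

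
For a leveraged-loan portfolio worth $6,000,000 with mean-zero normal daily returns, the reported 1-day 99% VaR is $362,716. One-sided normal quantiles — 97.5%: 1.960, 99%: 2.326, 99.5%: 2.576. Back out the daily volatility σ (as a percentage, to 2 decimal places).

VaR as a fraction: $362,716 / $6,000,000 = 6.045%.
σ = VaR / z = 6.045% / 2.326 = 2.599%.

2.60%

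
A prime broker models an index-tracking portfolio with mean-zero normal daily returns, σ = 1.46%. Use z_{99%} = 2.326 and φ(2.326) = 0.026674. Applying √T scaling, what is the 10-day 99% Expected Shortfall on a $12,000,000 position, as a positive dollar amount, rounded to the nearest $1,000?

$1,478,000

σ_{10d} = 1.46% × √10 = 4.617%.
ES multiplier = φ(z)/(1−α) = 0.026674/0.01 = 2.667.
ES = 4.617% × 2.667 = 12.314%; on $12,000,000: $1,477,680.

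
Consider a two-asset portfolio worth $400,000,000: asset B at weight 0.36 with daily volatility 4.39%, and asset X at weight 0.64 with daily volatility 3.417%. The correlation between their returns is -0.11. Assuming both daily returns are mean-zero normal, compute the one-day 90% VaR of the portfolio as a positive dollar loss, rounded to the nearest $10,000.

σ_p² = 0.36²·4.39² + 0.64²·3.417² + 2·-0.11·0.36·0.64·4.39·3.417 = 6.5198 (%²).
σ_p = √6.5198 = 2.553%.
At 90%, z = 1.282.
VaR = 1.282 × 2.553% = 3.273%; on $400,000,000 that is $13,092,000.

$13,090,000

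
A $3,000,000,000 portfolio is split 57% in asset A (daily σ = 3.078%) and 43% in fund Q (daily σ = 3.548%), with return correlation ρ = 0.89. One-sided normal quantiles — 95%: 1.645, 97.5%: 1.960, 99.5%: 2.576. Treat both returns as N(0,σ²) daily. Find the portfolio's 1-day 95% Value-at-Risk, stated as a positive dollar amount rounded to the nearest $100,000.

$157,400,000

σ_p² = 0.57²·3.078² + 0.43²·3.548² + 2·0.89·0.57·0.43·3.078·3.548 = 10.1702 (%²).
σ_p = √10.1702 = 3.189%.
VaR = 1.645 × 3.189% = 5.246%; on $3,000,000,000 that is $157,380,000.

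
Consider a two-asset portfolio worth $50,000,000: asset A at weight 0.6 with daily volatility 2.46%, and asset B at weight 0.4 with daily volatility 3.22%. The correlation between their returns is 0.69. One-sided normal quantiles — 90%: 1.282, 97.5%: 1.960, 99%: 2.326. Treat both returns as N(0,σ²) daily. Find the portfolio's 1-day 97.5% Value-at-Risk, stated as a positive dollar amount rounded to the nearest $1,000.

σ_p² = 0.6²·2.46² + 0.4²·3.22² + 2·0.69·0.6·0.4·2.46·3.22 = 6.4610 (%²).
σ_p = √6.4610 = 2.542%.
VaR = 1.960 × 2.542% = 4.982%; on $50,000,000 that is $2,491,000.

$2,491,000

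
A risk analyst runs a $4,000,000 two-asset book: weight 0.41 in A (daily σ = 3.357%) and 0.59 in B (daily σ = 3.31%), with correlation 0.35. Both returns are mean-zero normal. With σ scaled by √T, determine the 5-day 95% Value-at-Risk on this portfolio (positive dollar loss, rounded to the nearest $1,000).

$405,000

σ_p = √(0.41²·3.357² + 0.59²·3.31² + 2·0.35·0.41·0.59·3.357·3.31) = 2.755%.
σ_{5d} = 2.755% × √5 = 6.160%.
z(95%) = 1.645.
VaR = 1.645 × 6.160% = 10.133%; on $4,000,000 that is $405,320.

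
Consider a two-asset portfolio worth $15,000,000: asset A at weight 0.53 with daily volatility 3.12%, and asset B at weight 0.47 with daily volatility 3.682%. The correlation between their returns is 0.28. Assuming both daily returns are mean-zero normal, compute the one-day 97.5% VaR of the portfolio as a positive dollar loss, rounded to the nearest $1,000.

σ_p² = 0.53²·3.12² + 0.47²·3.682² + 2·0.28·0.53·0.47·3.12·3.682 = 7.3317 (%²).
σ_p = √7.3317 = 2.708%.
At 97.5%, z = 1.960.
VaR = 1.960 × 2.708% = 5.308%; on $15,000,000 that is $796,200.

$796,000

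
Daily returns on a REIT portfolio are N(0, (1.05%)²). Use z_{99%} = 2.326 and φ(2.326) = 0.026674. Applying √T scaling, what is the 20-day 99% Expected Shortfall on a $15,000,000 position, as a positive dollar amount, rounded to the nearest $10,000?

$1,880,000

σ_{20d} = 1.05% × √20 = 4.696%.
ES multiplier = φ(z)/(1−α) = 0.026674/0.01 = 2.667.
ES = 4.696% × 2.667 = 12.524%; on $15,000,000: $1,878,600.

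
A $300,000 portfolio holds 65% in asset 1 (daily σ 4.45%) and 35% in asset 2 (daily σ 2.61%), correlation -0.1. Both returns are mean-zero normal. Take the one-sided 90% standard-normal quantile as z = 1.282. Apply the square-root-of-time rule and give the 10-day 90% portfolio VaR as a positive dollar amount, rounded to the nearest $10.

σ_p = √(0.65²·4.45² + 0.35²·2.61² + 2·-0.1·0.65·0.35·4.45·2.61) = 2.945%.
σ_{10d} = 2.945% × √10 = 9.313%.
VaR = 1.282 × 9.313% = 11.939%; on $300,000 that is $35,817.

$35,820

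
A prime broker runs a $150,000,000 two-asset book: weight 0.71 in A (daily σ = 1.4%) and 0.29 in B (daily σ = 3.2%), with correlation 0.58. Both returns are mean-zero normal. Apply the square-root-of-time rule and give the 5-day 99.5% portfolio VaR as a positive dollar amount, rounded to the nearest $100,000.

σ_p = √(0.71²·1.4² + 0.29²·3.2² + 2·0.58·0.71·0.29·1.4·3.2) = 1.709%.
σ_{5d} = 1.709% × √5 = 3.821%.
z(99.5%) = 2.576.
VaR = 2.576 × 3.821% = 9.843%; on $150,000,000 that is $14,764,500.

$14,800,000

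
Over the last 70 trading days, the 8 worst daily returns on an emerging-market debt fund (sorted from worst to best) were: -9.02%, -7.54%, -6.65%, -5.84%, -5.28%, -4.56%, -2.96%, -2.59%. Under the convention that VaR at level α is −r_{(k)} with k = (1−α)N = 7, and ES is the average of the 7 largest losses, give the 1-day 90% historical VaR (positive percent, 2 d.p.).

k = 7; the 7th lowest return is -2.96%, so VaR = 2.96%.

2.96%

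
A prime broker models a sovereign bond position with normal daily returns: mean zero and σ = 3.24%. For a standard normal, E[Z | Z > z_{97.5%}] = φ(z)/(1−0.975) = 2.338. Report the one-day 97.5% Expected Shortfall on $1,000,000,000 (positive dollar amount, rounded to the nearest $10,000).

$75,750,000

ES = 3.24% × 2.338 = 7.575%.
On $1,000,000,000: 0.07575 × $1,000,000,000 = $75,750,000.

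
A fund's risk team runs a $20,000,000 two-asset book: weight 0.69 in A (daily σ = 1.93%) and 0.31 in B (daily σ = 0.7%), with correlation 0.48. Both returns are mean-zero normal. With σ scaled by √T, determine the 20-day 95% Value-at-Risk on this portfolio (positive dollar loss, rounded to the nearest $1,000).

σ_p = √(0.69²·1.93² + 0.31²·0.7² + 2·0.48·0.69·0.31·1.93·0.7) = 1.448%.
σ_{20d} = 1.448% × √20 = 6.476%.
z(95%) = 1.645.
VaR = 1.645 × 6.476% = 10.653%; on $20,000,000 that is $2,130,600.

$2,131,000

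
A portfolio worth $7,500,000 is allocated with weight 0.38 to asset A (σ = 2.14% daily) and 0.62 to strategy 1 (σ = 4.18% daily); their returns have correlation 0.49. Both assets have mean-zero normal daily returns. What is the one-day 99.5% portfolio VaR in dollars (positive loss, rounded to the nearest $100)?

σ_p² = 0.38²·2.14² + 0.62²·4.18² + 2·0.49·0.38·0.62·2.14·4.18 = 9.4430 (%²).
σ_p = √9.4430 = 3.073%.
At 99.5%, z = 2.576.
VaR = 2.576 × 3.073% = 7.916%; on $7,500,000 that is $593,700.

$593,700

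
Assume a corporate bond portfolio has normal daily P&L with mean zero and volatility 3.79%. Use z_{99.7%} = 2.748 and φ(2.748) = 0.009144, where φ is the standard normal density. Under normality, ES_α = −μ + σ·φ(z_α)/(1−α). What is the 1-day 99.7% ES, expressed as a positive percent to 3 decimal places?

Tail multiplier: φ(z)/(1−α) = 0.009144 / 0.003 = 3.048.
ES = 3.79% × 3.048 = 11.552%.

11.552%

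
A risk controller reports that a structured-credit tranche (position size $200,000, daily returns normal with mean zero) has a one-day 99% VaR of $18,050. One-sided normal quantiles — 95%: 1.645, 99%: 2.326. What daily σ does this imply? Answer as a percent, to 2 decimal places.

VaR as a fraction: $18,050 / $200,000 = 9.025%.
σ = VaR / z = 9.025% / 2.326 = 3.880%.

3.88%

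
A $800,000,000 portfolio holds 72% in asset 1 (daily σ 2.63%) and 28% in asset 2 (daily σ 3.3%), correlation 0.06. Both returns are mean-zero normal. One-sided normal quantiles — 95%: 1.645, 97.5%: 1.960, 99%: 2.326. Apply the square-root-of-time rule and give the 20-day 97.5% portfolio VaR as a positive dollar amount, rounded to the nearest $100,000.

$151,200,000

σ_p = √(0.72²·2.63² + 0.28²·3.3² + 2·0.06·0.72·0.28·2.63·3.3) = 2.156%.
σ_{20d} = 2.156% × √20 = 9.642%.
VaR = 1.960 × 9.642% = 18.898%; on $800,000,000 that is $151,184,000.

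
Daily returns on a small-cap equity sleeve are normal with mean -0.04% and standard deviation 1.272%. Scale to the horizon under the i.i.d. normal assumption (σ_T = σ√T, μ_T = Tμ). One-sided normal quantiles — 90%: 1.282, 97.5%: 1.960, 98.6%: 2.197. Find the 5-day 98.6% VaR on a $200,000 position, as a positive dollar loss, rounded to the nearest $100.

σ_{5d} = 1.272% × √5 = 2.844%; μ_{5d} = 5 × -0.04% = -0.200%.
VaR = −(-0.200%) + 2.197 × 2.844% = 6.448%.
On $200,000: 0.06448 × $200,000 = $12,896.

$12,900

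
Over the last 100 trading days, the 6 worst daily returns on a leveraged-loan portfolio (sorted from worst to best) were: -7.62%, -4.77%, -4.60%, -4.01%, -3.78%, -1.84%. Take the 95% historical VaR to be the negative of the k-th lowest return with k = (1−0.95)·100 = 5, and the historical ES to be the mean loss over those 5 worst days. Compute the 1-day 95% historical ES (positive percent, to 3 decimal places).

The 5 worst returns sum to -24.78%.
ES = −(-24.78%) / 5 = 4.956%.

4.956%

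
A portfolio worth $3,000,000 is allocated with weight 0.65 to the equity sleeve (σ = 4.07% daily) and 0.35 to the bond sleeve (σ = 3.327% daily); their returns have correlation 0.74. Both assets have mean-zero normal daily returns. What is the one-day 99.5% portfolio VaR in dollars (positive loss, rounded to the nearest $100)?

$277,700

σ_p² = 0.65²·4.07² + 0.35²·3.327² + 2·0.74·0.65·0.35·4.07·3.327 = 12.9138 (%²).
σ_p = √12.9138 = 3.594%.
At 99.5%, z = 2.576.
VaR = 2.576 × 3.594% = 9.258%; on $3,000,000 that is $277,740.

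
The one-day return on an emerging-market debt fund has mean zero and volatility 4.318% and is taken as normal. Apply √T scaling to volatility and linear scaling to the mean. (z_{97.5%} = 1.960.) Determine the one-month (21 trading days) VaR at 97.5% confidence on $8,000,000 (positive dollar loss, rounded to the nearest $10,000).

$3,100,000

σ_{21d} = 4.318% × √21 = 19.788%.
VaR = 1.960 × 19.788% = 38.784%.
On $8,000,000: 0.38784 × $8,000,000 = $3,102,720.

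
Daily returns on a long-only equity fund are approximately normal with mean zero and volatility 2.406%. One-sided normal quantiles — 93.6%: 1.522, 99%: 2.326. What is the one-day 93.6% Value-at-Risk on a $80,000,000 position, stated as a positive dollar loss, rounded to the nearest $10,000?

VaR = z·σ = 1.522 × 2.406% = 3.662%.
On $80,000,000: 0.03662 × $80,000,000 = $2,929,600.

$2,930,000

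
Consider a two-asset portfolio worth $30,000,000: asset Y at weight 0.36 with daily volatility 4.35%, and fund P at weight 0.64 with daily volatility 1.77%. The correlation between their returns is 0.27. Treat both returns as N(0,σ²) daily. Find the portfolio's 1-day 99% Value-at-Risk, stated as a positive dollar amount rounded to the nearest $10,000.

$1,510,000

σ_p² = 0.36²·4.35² + 0.64²·1.77² + 2·0.27·0.36·0.64·4.35·1.77 = 4.6935 (%²).
σ_p = √4.6935 = 2.166%.
At 99%, z = 2.326.
VaR = 2.326 × 2.166% = 5.038%; on $30,000,000 that is $1,511,400.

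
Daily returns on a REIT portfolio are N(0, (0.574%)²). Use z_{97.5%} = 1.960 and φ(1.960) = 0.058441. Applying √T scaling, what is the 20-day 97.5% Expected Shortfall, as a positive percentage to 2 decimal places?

σ_{20d} = 0.574% × √20 = 2.567%.
ES multiplier = φ(z)/(1−α) = 0.058441/0.025 = 2.338.
ES = 2.567% × 2.338 = 6.002%.

6.00%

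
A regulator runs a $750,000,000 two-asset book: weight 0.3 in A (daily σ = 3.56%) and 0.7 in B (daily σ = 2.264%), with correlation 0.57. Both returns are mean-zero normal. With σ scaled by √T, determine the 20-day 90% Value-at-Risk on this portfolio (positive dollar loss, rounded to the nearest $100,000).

$101,600,000

σ_p = √(0.3²·3.56² + 0.7²·2.264² + 2·0.57·0.3·0.7·3.56·2.264) = 2.363%.
σ_{20d} = 2.363% × √20 = 10.568%.
z(90%) = 1.282.
VaR = 1.282 × 10.568% = 13.548%; on $750,000,000 that is $101,610,000.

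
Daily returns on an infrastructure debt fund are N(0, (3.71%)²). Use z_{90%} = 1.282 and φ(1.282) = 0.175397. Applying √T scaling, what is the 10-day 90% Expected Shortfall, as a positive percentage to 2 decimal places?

20.58%

σ_{10d} = 3.71% × √10 = 11.732%.
ES multiplier = φ(z)/(1−α) = 0.175397/0.1 = 1.754.
ES = 11.732% × 1.754 = 20.578%.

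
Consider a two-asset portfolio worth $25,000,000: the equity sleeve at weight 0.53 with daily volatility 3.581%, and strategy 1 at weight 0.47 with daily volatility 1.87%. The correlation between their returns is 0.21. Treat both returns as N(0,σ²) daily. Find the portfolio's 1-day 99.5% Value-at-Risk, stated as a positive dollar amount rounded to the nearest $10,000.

$1,450,000

σ_p² = 0.53²·3.581² + 0.47²·1.87² + 2·0.21·0.53·0.47·3.581·1.87 = 5.0752 (%²).
σ_p = √5.0752 = 2.253%.
At 99.5%, z = 2.576.
VaR = 2.576 × 2.253% = 5.804%; on $25,000,000 that is $1,451,000.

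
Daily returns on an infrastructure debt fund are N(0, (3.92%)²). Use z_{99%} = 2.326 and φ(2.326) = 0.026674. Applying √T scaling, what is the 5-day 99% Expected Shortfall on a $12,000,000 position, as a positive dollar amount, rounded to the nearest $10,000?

$2,810,000

σ_{5d} = 3.92% × √5 = 8.765%.
ES multiplier = φ(z)/(1−α) = 0.026674/0.01 = 2.667.
ES = 8.765% × 2.667 = 23.376%; on $12,000,000: $2,805,120.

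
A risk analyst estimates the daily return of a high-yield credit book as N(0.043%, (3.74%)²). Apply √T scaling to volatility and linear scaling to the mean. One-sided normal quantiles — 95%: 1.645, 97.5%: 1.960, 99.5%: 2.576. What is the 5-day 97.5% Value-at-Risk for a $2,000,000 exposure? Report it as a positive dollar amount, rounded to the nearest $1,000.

σ_{5d} = 3.74% × √5 = 8.363%; μ_{5d} = 5 × 0.043% = 0.215%.
VaR = −(0.215%) + 1.960 × 8.363% = 16.176%.
On $2,000,000: 0.16176 × $2,000,000 = $323,520.

$324,000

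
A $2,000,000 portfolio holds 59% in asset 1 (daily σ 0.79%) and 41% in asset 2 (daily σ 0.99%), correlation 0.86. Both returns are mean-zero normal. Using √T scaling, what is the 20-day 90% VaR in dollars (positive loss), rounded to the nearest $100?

$96,400

σ_p = √(0.59²·0.79² + 0.41²·0.99² + 2·0.86·0.59·0.41·0.79·0.99) = 0.841%.
σ_{20d} = 0.841% × √20 = 3.761%.
z(90%) = 1.282.
VaR = 1.282 × 3.761% = 4.822%; on $2,000,000 that is $96,440.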